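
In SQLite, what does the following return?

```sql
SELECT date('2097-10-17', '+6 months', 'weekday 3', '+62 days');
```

2098-06-24

Adding +6 months to 2097-10-17 gives 2098-04-17.
`weekday 3` advances to the next Wednesday; 2098-04-17 is a Thursday, so it moves forward to 2098-04-23.
Applying '+62 days' to 2098-04-23: counting 62 days forward gives 2098-06-24.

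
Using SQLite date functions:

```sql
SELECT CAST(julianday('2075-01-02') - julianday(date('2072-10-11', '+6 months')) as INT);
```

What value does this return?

Adding +6 months to 2072-10-11 gives 2073-04-11.
19 days remain in April 2073 after the 11th (30 − 11).
Full months from May 2073 through December 2074 contribute their day counts.
Then 2 days into January 2075.
Total: 19 + 31 + 30 + 31 + 31 + 30 + 31 + 30 + 31 + 31 + 28 + 31 + 30 + 31 + 30 + 31 + 31 + 30 + 31 + 30 + 31 + 2 = 631.

631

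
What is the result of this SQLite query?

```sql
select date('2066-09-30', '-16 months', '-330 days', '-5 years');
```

Adding -16 months to 2066-09-30 gives 2065-05-30.
Applying '-330 days' to 2065-05-30: counting 330 days back gives 2064-07-04.
Adding -5 years to 2064-07-04 gives 2059-07-04.

2059-07-04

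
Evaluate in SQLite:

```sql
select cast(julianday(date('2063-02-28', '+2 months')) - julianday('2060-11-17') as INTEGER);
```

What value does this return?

Adding +2 months to 2063-02-28 gives 2063-04-28.
13 days remain in November 2060 after the 17th (30 − 17).
Full months from December 2060 through March 2063 contribute their day counts.
Then 28 days into April 2063.
Total: 13 + 31 + 31 + 28 + 31 + 30 + 31 + 30 + 31 + 31 + 30 + 31 + 30 + 31 + 31 + 28 + 31 + 30 + 31 + 30 + 31 + 31 + 30 + 31 + 30 + 31 + 31 + 28 + 31 + 28 = 892.

892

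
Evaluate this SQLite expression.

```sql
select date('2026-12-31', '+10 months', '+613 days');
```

2029-07-05

Adding +10 months to 2026-12-31 gives 2027-10-31.
Applying '+613 days' to 2027-10-31: counting 613 days forward gives 2029-07-05.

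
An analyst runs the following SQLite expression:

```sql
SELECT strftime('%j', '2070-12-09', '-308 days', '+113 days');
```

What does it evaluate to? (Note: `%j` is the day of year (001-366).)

First apply '-308 days', '+113 days': 2070-12-09 → 2070-05-28.
Day-of-year for 2070-05-28: days since 2070-01-01 inclusive = 148, zero-padded to 148.

148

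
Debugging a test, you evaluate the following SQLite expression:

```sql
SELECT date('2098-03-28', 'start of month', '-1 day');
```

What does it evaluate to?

2098-02-28

`start of month` rewinds 2098-03-28 to 2098-03-01.
Going back 1 day from 2098-03-01 reaches 2098-02-28 (last day of February, 28 days).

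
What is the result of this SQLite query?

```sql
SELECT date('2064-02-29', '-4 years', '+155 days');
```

Adding -4 years to 2064-02-29 gives 2060-02-29.
Applying '+155 days' to 2060-02-29: counting 155 days forward gives 2060-08-02.

2060-08-02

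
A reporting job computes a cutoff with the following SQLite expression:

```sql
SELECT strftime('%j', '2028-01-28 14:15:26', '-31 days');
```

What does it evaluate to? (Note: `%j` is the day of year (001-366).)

First apply '-31 days': 2028-01-28 14:15:26 → 2027-12-28 14:15:26.
Day-of-year for 2027-12-28: days since 2027-01-01 inclusive = 362, zero-padded to 362.

362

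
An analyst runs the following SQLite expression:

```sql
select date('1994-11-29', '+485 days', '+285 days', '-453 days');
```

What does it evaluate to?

Applying '+485 days' to 1994-11-29: counting 485 days forward gives 1996-03-28.
Applying '+285 days' to 1996-03-28: counting 285 days forward gives 1997-01-07.
Applying '-453 days' to 1997-01-07: counting 453 days back gives 1995-10-12.

1995-10-12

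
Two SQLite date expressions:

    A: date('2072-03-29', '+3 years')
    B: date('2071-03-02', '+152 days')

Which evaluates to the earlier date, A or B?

A = 2075-03-29.
B = 2071-08-01.
B is earlier.

B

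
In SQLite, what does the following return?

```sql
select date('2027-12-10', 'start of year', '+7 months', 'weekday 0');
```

2027-08-01

`start of year` rewinds 2027-12-10 to 2027-01-01.
Adding +7 months to 2027-01-01 gives 2027-08-01.
`weekday 0` advances to the next Sunday; 2027-08-01 is already a Sunday, so it stays at 2027-08-01.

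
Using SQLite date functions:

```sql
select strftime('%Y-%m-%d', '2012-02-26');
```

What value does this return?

`%Y-%m-%d` extracts the ISO date: 2012-02-26.

2012-02-26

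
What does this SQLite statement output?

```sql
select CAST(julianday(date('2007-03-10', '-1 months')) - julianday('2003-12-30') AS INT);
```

Adding -1 month to 2007-03-10 gives 2007-02-10.
1 day remains in December 2003 after the 30th (31 − 30).
Full months from January 2004 through January 2007 contribute their day counts.
Then 10 days into February 2007.
Total: 1 + 31 + 29 + 31 + 30 + 31 + 30 + 31 + 31 + 30 + 31 + 30 + 31 + 31 + 28 + 31 + 30 + 31 + 30 + 31 + 31 + 30 + 31 + 30 + 31 + 31 + 28 + 31 + 30 + 31 + 30 + 31 + 31 + 30 + 31 + 30 + 31 + 31 + 10 = 1138.

1138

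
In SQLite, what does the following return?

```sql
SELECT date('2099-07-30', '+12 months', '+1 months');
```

2100-08-30

Adding +12 months to 2099-07-30 gives 2100-07-30.
Adding +1 month to 2100-07-30 gives 2100-08-30.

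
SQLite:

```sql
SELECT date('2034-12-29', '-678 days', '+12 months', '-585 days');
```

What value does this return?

Applying '-678 days' to 2034-12-29: counting 678 days back gives 2033-02-19.
Adding +12 months to 2033-02-19 gives 2034-02-19.
Applying '-585 days' to 2034-02-19: counting 585 days back gives 2032-07-14.

2032-07-14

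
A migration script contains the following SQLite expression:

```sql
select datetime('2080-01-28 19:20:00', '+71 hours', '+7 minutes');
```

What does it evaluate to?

2080-01-31 18:27:00

+71 hours from 2080-01-28 19:20:00 is 2080-01-31 18:20:00 (crosses midnight).
+7 minutes from 2080-01-31 18:20:00 is 2080-01-31 18:27:00.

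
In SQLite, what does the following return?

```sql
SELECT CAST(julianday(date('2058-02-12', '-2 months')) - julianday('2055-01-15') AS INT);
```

Adding -2 months to 2058-02-12 gives 2057-12-12.
16 days remain in January 2055 after the 15th (31 − 15).
Full months from February 2055 through November 2057 contribute their day counts.
Then 12 days into December 2057.
Total: 16 + 28 + 31 + 30 + 31 + 30 + 31 + 31 + 30 + 31 + 30 + 31 + 31 + 29 + 31 + 30 + 31 + 30 + 31 + 31 + 30 + 31 + 30 + 31 + 31 + 28 + 31 + 30 + 31 + 30 + 31 + 31 + 30 + 31 + 30 + 12 = 1062.

1062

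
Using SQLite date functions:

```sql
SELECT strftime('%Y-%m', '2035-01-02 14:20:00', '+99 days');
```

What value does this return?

First apply '+99 days': 2035-01-02 14:20:00 → 2035-04-11 14:20:00.
`%Y-%m` extracts the year-month: 2035-04.

2035-04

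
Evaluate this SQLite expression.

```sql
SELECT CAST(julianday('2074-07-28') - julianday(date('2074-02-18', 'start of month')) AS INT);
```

`start of month` rewinds 2074-02-18 to 2074-02-01.
27 days remain in February 2074 after the 1st (28 − 1).
March 2074: 31 days.
April 2074: 30 days.
May 2074: 31 days.
June 2074: 30 days.
Then 28 days into July 2074.
Total: 27 + 31 + 30 + 31 + 30 + 28 = 177.

177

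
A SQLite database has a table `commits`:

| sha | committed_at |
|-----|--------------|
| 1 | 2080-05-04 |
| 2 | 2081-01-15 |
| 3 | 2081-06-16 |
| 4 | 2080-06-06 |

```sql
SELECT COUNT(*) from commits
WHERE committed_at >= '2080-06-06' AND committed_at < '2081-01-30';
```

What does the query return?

Rows in [2080-06-06, 2081-01-30): 2081-01-15, 2080-06-06 → 2 rows.

2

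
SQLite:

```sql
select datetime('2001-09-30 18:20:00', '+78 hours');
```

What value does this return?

2001-10-04 00:20:00

+78 hours from 2001-09-30 18:20:00 is 2001-10-04 00:20:00 (crosses midnight).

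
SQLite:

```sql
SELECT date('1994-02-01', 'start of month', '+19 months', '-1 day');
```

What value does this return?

1995-08-31

`start of month` rewinds 1994-02-01 to 1994-02-01.
Adding +19 months to 1994-02-01 gives 1995-09-01.
Going back 1 day from 1995-09-01 reaches 1995-08-31 (last day of August, 31 days).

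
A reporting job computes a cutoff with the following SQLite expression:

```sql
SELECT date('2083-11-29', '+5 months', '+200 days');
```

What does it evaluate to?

2084-11-15

Adding +5 months to 2083-11-29 gives 2084-04-29.
Applying '+200 days' to 2084-04-29: counting 200 days forward gives 2084-11-15.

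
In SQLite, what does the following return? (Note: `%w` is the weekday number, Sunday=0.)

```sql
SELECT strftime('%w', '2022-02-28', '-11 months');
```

0

First apply '-11 months': 2022-02-28 → 2021-03-28.
2021-03-28 is a Sunday; with Sunday=0 that is 0.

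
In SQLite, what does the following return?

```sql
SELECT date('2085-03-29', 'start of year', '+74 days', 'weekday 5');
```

`start of year` rewinds 2085-03-29 to 2085-01-01.
Applying '+74 days' to 2085-01-01: counting 74 days forward gives 2085-03-16.
`weekday 5` advances to the next Friday; 2085-03-16 is already a Friday, so it stays at 2085-03-16.

2085-03-16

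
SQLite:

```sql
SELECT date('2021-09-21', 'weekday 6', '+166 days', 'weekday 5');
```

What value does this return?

2022-03-11

`weekday 6` advances to the next Saturday; 2021-09-21 is a Tuesday, so it moves forward to 2021-09-25.
Applying '+166 days' to 2021-09-25: counting 166 days forward gives 2022-03-10.
`weekday 5` advances to the next Friday; 2022-03-10 is a Thursday, so it moves forward to 2022-03-11.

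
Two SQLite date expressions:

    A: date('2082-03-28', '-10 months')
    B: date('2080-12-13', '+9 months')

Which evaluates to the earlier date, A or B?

A

A = 2081-05-28.
B = 2081-09-13.
A is earlier.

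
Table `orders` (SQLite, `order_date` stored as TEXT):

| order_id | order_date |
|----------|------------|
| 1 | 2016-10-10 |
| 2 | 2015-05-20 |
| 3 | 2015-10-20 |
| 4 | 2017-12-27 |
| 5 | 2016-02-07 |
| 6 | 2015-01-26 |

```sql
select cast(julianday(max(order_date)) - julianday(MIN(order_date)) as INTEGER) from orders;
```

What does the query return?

MIN = 2015-01-26, MAX = 2017-12-27.
5 days remain in January 2015 after the 26th (31 − 26).
Full months from February 2015 through November 2017 contribute their day counts.
Then 27 days into December 2017.
Total: 5 + 28 + 31 + 30 + 31 + 30 + 31 + 31 + 30 + 31 + 30 + 31 + 31 + 29 + 31 + 30 + 31 + 30 + 31 + 31 + 30 + 31 + 30 + 31 + 31 + 28 + 31 + 30 + 31 + 30 + 31 + 31 + 30 + 31 + 30 + 27 = 1066.

1066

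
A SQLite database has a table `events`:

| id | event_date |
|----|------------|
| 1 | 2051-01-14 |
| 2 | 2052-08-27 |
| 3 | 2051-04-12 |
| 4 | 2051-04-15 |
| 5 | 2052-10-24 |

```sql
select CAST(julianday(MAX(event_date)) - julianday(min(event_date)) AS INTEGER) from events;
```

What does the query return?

MIN = 2051-01-14, MAX = 2052-10-24.
17 days remain in January 2051 after the 14th (31 − 14).
Full months from February 2051 through September 2052 contribute their day counts.
Then 24 days into October 2052.
Total: 17 + 28 + 31 + 30 + 31 + 30 + 31 + 31 + 30 + 31 + 30 + 31 + 31 + 29 + 31 + 30 + 31 + 30 + 31 + 31 + 30 + 24 = 649.

649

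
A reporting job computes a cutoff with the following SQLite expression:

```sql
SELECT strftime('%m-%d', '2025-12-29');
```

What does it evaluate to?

`%m-%d` extracts the month-day: 12-29.

12-29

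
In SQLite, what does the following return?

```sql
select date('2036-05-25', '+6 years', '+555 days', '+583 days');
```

2045-07-06

Adding +6 years to 2036-05-25 gives 2042-05-25.
Applying '+555 days' to 2042-05-25: counting 555 days forward gives 2043-12-01.
Applying '+583 days' to 2043-12-01: counting 583 days forward gives 2045-07-06.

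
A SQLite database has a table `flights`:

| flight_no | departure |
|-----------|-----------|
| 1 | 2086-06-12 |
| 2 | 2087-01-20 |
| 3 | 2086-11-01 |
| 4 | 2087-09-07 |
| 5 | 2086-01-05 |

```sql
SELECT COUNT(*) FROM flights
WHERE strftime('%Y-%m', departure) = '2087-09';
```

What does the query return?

Rows with year-month 2087-09: 2087-09-07 → 1.

1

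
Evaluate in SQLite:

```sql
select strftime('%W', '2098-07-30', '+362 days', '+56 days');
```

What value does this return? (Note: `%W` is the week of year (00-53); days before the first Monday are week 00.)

38

First apply '+362 days', '+56 days': 2098-07-30 → 2099-09-21.
2099-09-21 is a Monday. SQLite's %W counts Mondays since the year started; the result is 38.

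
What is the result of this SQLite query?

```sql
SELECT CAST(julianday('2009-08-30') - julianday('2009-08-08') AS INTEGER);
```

Both dates are in August 2009: 30 − 8 = 22.

22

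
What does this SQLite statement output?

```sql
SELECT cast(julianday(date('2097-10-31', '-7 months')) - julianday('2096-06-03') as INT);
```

Adding -7 months to 2097-10-31 gives 2097-03-31.
27 days remain in June 2096 after the 3rd (30 − 3).
Full months from July 2096 through February 2097 contribute their day counts.
Then 31 days into March 2097.
Total: 27 + 31 + 31 + 30 + 31 + 30 + 31 + 31 + 28 + 31 = 301.

301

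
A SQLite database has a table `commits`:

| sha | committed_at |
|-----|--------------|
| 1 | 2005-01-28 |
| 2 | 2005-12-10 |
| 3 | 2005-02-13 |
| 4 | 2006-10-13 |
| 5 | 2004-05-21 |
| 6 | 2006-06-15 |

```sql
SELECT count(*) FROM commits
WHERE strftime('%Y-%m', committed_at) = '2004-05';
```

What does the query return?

1

Rows with year-month 2004-05: 2004-05-21 → 1.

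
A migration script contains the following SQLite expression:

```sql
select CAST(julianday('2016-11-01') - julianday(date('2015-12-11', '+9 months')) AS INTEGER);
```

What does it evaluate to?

Adding +9 months to 2015-12-11 gives 2016-09-11.
19 days remain in September 2016 after the 11th (30 − 11).
October 2016: 31 days.
Then 1 day into November 2016.
Total: 19 + 31 + 1 = 51.

51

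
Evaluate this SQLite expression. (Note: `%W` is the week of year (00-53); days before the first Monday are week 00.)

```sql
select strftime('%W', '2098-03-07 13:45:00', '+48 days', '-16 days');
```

14

First apply '+48 days', '-16 days': 2098-03-07 13:45:00 → 2098-04-08 13:45:00.
2098-04-08 is a Tuesday. SQLite's %W counts Mondays since the year started; the result is 14.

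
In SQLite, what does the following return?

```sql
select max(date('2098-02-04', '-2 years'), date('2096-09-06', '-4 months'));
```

date('2098-02-04', '-2 years') → 2096-02-04.
date('2096-09-06', '-4 months') → 2096-05-06.
Later of the two is 2096-05-06.

2096-05-06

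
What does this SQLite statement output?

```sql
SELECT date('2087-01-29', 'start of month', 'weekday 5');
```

2087-01-03

`start of month` rewinds 2087-01-29 to 2087-01-01.
`weekday 5` advances to the next Friday; 2087-01-01 is a Wednesday, so it moves forward to 2087-01-03.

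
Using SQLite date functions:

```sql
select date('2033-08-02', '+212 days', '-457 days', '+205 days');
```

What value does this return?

2033-06-23

Applying '+212 days' to 2033-08-02: counting 212 days forward gives 2034-03-02.
Applying '-457 days' to 2034-03-02: counting 457 days back gives 2032-11-30.
Applying '+205 days' to 2032-11-30: counting 205 days forward gives 2033-06-23.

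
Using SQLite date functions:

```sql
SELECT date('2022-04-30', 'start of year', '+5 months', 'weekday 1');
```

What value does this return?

2022-06-06

`start of year` rewinds 2022-04-30 to 2022-01-01.
Adding +5 months to 2022-01-01 gives 2022-06-01.
`weekday 1` advances to the next Monday; 2022-06-01 is a Wednesday, so it moves forward to 2022-06-06.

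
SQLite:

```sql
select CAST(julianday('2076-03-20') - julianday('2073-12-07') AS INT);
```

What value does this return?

24 days remain in December 2073 after the 7th (31 − 7).
Full months from January 2074 through February 2076 contribute their day counts.
Then 20 days into March 2076.
Total: 24 + 31 + 28 + 31 + 30 + 31 + 30 + 31 + 31 + 30 + 31 + 30 + 31 + 31 + 28 + 31 + 30 + 31 + 30 + 31 + 31 + 30 + 31 + 30 + 31 + 31 + 29 + 20 = 834.

834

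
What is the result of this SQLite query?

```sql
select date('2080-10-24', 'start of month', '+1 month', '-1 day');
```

2080-10-31

`start of month` rewinds 2080-10-24 to 2080-10-01.
Adding +1 month to 2080-10-01 gives 2080-11-01.
Going back 1 day from 2080-11-01 reaches 2080-10-31 (last day of October, 31 days).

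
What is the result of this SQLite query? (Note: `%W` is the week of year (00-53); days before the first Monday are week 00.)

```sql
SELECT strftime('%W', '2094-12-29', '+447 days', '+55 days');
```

20

First apply '+447 days', '+55 days': 2094-12-29 → 2096-05-14.
2096-05-14 is a Monday. SQLite's %W counts Mondays since the year started; the result is 20.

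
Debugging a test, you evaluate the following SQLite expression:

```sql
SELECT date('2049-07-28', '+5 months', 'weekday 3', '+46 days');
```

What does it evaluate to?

Adding +5 months to 2049-07-28 gives 2049-12-28.
`weekday 3` advances to the next Wednesday; 2049-12-28 is a Tuesday, so it moves forward to 2049-12-29.
Applying '+46 days' to 2049-12-29: counting 46 days forward gives 2050-02-13.

2050-02-13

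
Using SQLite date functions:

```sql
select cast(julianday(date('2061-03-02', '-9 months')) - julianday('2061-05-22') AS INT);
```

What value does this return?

-354

Adding -9 months to 2061-03-02 gives 2060-06-02.
28 days remain in June 2060 after the 2nd (30 − 2).
Full months from July 2060 through April 2061 contribute their day counts.
Then 22 days into May 2061.
Total: 28 + 31 + 31 + 30 + 31 + 30 + 31 + 31 + 28 + 31 + 30 + 22 = 354.
The subtraction is earlier − later, so the result is −354 → -354.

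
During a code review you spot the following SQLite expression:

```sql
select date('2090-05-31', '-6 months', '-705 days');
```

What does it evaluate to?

2087-12-27

Adding -6 months to 2090-05-31 targets 2089-11-31. November 2089 has only 30 days, so SQLite normalizes the 1-day overflow forward to 2089-12-01.
Applying '-705 days' to 2089-12-01: counting 705 days back gives 2087-12-27.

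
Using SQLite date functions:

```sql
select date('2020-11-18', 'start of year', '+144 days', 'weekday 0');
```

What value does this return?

`start of year` rewinds 2020-11-18 to 2020-01-01.
Applying '+144 days' to 2020-01-01: counting 144 days forward gives 2020-05-24.
`weekday 0` advances to the next Sunday; 2020-05-24 is already a Sunday, so it stays at 2020-05-24.

2020-05-24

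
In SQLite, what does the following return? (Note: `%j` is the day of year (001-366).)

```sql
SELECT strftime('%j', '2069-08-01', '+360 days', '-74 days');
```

First apply '+360 days', '-74 days': 2069-08-01 → 2070-05-14.
Day-of-year for 2070-05-14: days since 2070-01-01 inclusive = 134, zero-padded to 134.

134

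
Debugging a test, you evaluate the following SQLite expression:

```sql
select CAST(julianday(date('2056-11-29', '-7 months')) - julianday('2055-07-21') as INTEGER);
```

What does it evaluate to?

Adding -7 months to 2056-11-29 gives 2056-04-29.
10 days remain in July 2055 after the 21st (31 − 21).
Full months from August 2055 through March 2056 contribute their day counts.
Then 29 days into April 2056.
Total: 10 + 31 + 30 + 31 + 30 + 31 + 31 + 29 + 31 + 29 = 283.

283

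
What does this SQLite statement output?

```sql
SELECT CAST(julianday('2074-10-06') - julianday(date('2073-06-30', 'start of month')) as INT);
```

`start of month` rewinds 2073-06-30 to 2073-06-01.
29 days remain in June 2073 after the 1st (30 − 1).
Full months from July 2073 through September 2074 contribute their day counts.
Then 6 days into October 2074.
Total: 29 + 31 + 31 + 30 + 31 + 30 + 31 + 31 + 28 + 31 + 30 + 31 + 30 + 31 + 31 + 30 + 6 = 492.

492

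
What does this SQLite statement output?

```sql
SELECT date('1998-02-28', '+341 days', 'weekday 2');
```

Applying '+341 days' to 1998-02-28: counting 341 days forward gives 1999-02-04.
`weekday 2` advances to the next Tuesday; 1999-02-04 is a Thursday, so it moves forward to 1999-02-09.

1999-02-09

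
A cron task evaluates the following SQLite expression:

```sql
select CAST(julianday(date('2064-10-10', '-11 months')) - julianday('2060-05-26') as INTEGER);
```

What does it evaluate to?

Adding -11 months to 2064-10-10 gives 2063-11-10.
5 days remain in May 2060 after the 26th (31 − 26).
Full months from June 2060 through October 2063 contribute their day counts.
Then 10 days into November 2063.
Total: 5 + 30 + 31 + 31 + 30 + 31 + 30 + 31 + 31 + 28 + 31 + 30 + 31 + 30 + 31 + 31 + 30 + 31 + 30 + 31 + 31 + 28 + 31 + 30 + 31 + 30 + 31 + 31 + 30 + 31 + 30 + 31 + 31 + 28 + 31 + 30 + 31 + 30 + 31 + 31 + 30 + 31 + 10 = 1263.

1263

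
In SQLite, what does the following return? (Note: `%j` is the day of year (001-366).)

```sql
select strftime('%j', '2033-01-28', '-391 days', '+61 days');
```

064

First apply '-391 days', '+61 days': 2033-01-28 → 2032-03-04.
Day-of-year for 2032-03-04: days since 2032-01-01 inclusive = 64, zero-padded to 064.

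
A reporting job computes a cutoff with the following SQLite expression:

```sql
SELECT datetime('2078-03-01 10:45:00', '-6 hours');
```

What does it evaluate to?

-6 hours from 2078-03-01 10:45:00 is 2078-03-01 04:45:00.

2078-03-01 04:45:00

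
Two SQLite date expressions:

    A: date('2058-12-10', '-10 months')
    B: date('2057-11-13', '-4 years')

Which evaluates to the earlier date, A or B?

B

A = 2058-02-10.
B = 2053-11-13.
B is earlier.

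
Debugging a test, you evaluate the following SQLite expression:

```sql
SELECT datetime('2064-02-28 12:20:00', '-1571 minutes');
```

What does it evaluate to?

2064-02-27 10:09:00

1571 minutes = 26h 11m; -1571 minutes from 2064-02-28 12:20:00 is 2064-02-27 10:09:00 (crosses midnight).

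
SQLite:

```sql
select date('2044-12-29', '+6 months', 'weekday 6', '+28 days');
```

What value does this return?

Adding +6 months to 2044-12-29 gives 2045-06-29.
`weekday 6` advances to the next Saturday; 2045-06-29 is a Thursday, so it moves forward to 2045-07-01.
Advancing 28 more days within July lands on 2045-07-29.

2045-07-29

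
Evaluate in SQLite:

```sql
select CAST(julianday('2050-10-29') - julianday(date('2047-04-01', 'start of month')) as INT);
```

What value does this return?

`start of month` rewinds 2047-04-01 to 2047-04-01.
29 days remain in April 2047 after the 1st (30 − 1).
Full months from May 2047 through September 2050 contribute their day counts.
Then 29 days into October 2050.
Total: 29 + 31 + 30 + 31 + 31 + 30 + 31 + 30 + 31 + 31 + 29 + 31 + 30 + 31 + 30 + 31 + 31 + 30 + 31 + 30 + 31 + 31 + 28 + 31 + 30 + 31 + 30 + 31 + 31 + 30 + 31 + 30 + 31 + 31 + 28 + 31 + 30 + 31 + 30 + 31 + 31 + 30 + 29 = 1307.

1307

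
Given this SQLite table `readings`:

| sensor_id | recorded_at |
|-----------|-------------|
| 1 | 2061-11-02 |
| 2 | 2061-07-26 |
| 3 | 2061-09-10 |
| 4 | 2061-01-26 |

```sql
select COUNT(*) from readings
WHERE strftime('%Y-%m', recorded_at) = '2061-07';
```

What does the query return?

1

Rows with year-month 2061-07: 2061-07-26 → 1.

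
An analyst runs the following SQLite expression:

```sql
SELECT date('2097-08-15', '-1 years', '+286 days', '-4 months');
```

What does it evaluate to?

2097-01-28

Adding -1 year to 2097-08-15 gives 2096-08-15.
Applying '+286 days' to 2096-08-15: counting 286 days forward gives 2097-05-28.
Adding -4 months to 2097-05-28 gives 2097-01-28.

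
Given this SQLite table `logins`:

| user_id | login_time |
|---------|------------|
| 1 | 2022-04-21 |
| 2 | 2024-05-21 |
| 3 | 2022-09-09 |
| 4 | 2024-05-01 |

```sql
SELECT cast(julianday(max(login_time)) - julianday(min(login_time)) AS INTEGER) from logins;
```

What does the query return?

MIN = 2022-04-21, MAX = 2024-05-21.
9 days remain in April 2022 after the 21st (30 − 21).
Full months from May 2022 through April 2024 contribute their day counts.
Then 21 days into May 2024.
Total: 9 + 31 + 30 + 31 + 31 + 30 + 31 + 30 + 31 + 31 + 28 + 31 + 30 + 31 + 30 + 31 + 31 + 30 + 31 + 30 + 31 + 31 + 29 + 31 + 30 + 21 = 761.

761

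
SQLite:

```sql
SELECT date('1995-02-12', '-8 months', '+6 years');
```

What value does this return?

Adding -8 months to 1995-02-12 gives 1994-06-12.
Adding +6 years to 1994-06-12 gives 2000-06-12.

2000-06-12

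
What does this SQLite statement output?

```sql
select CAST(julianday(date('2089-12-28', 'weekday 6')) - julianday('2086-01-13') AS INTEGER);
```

1448

`weekday 6` advances to the next Saturday; 2089-12-28 is a Wednesday, so it moves forward to 2089-12-31.
18 days remain in January 2086 after the 13th (31 − 13).
Full months from February 2086 through November 2089 contribute their day counts.
Then 31 days into December 2089.
Total: 18 + 28 + 31 + 30 + 31 + 30 + 31 + 31 + 30 + 31 + 30 + 31 + 31 + 28 + 31 + 30 + 31 + 30 + 31 + 31 + 30 + 31 + 30 + 31 + 31 + 29 + 31 + 30 + 31 + 30 + 31 + 31 + 30 + 31 + 30 + 31 + 31 + 28 + 31 + 30 + 31 + 30 + 31 + 31 + 30 + 31 + 30 + 31 = 1448.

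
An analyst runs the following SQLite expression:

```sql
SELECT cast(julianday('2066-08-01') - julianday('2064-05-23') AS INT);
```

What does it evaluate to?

8 days remain in May 2064 after the 23rd (31 − 23).
Full months from June 2064 through July 2066 contribute their day counts.
Then 1 day into August 2066.
Total: 8 + 30 + 31 + 31 + 30 + 31 + 30 + 31 + 31 + 28 + 31 + 30 + 31 + 30 + 31 + 31 + 30 + 31 + 30 + 31 + 31 + 28 + 31 + 30 + 31 + 30 + 31 + 1 = 800.

800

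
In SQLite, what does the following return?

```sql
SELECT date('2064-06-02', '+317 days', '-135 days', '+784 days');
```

2067-01-24

Applying '+317 days' to 2064-06-02: counting 317 days forward gives 2065-04-15.
Applying '-135 days' to 2065-04-15: counting 135 days back gives 2064-12-01.
Applying '+784 days' to 2064-12-01: counting 784 days forward gives 2067-01-24.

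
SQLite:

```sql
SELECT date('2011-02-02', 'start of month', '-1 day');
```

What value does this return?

2011-01-31

`start of month` rewinds 2011-02-02 to 2011-02-01.
Going back 1 day from 2011-02-01 reaches 2011-01-31 (last day of January, 31 days).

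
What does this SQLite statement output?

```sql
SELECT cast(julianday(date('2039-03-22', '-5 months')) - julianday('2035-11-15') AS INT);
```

1072

Adding -5 months to 2039-03-22 gives 2038-10-22.
15 days remain in November 2035 after the 15th (30 − 15).
Full months from December 2035 through September 2038 contribute their day counts.
Then 22 days into October 2038.
Total: 15 + 31 + 31 + 29 + 31 + 30 + 31 + 30 + 31 + 31 + 30 + 31 + 30 + 31 + 31 + 28 + 31 + 30 + 31 + 30 + 31 + 31 + 30 + 31 + 30 + 31 + 31 + 28 + 31 + 30 + 31 + 30 + 31 + 31 + 30 + 22 = 1072.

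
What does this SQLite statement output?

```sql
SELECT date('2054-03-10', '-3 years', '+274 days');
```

Adding -3 years to 2054-03-10 gives 2051-03-10.
Applying '+274 days' to 2051-03-10: counting 274 days forward gives 2051-12-09.

2051-12-09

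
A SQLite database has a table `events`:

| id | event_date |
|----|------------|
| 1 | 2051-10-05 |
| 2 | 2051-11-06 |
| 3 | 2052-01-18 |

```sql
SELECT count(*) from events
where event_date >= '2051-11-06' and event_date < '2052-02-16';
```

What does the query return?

2

Rows in [2051-11-06, 2052-02-16): 2051-11-06, 2052-01-18 → 2 rows.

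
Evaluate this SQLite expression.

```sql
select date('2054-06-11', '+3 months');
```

2054-09-11

Adding +3 months to 2054-06-11 gives 2054-09-11.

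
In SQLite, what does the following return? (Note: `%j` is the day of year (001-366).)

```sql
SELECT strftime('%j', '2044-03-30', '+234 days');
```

First apply '+234 days': 2044-03-30 → 2044-11-19.
Day-of-year for 2044-11-19: days since 2044-01-01 inclusive = 324, zero-padded to 324.

324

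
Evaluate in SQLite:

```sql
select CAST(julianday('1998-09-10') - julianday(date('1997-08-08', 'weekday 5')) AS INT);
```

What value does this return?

398

`weekday 5` advances to the next Friday; 1997-08-08 is already a Friday, so it stays at 1997-08-08.
23 days remain in August 1997 after the 8th (31 − 8).
Full months from September 1997 through August 1998 contribute their day counts.
Then 10 days into September 1998.
Total: 23 + 30 + 31 + 30 + 31 + 31 + 28 + 31 + 30 + 31 + 30 + 31 + 31 + 10 = 398.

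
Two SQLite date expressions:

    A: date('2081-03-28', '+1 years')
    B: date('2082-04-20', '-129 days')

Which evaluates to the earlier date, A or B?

A = 2082-03-28.
B = 2081-12-12.
B is earlier.

B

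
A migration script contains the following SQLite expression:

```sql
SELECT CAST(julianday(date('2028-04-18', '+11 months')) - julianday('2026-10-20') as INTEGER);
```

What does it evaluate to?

Adding +11 months to 2028-04-18 gives 2029-03-18.
11 days remain in October 2026 after the 20th (31 − 20).
Full months from November 2026 through February 2029 contribute their day counts.
Then 18 days into March 2029.
Total: 11 + 30 + 31 + 31 + 28 + 31 + 30 + 31 + 30 + 31 + 31 + 30 + 31 + 30 + 31 + 31 + 29 + 31 + 30 + 31 + 30 + 31 + 31 + 30 + 31 + 30 + 31 + 31 + 28 + 18 = 880.

880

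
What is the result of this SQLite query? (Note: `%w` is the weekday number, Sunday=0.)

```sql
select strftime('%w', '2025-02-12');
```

2025-02-12 is a Wednesday; with Sunday=0 that is 3.

3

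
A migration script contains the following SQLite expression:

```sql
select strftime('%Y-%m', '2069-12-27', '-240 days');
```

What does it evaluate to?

2069-05

First apply '-240 days': 2069-12-27 → 2069-05-01.
`%Y-%m` extracts the year-month: 2069-05.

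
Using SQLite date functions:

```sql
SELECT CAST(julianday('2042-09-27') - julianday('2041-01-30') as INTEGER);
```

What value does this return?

1 day remains in January 2041 after the 30th (31 − 30).
Full months from February 2041 through August 2042 contribute their day counts.
Then 27 days into September 2042.
Total: 1 + 28 + 31 + 30 + 31 + 30 + 31 + 31 + 30 + 31 + 30 + 31 + 31 + 28 + 31 + 30 + 31 + 30 + 31 + 31 + 27 = 605.

605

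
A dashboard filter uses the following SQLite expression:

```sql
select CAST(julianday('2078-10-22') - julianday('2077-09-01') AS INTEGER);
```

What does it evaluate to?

29 days remain in September 2077 after the 1st (30 − 1).
Full months from October 2077 through September 2078 contribute their day counts.
Then 22 days into October 2078.
Total: 29 + 31 + 30 + 31 + 31 + 28 + 31 + 30 + 31 + 30 + 31 + 31 + 30 + 22 = 416.

416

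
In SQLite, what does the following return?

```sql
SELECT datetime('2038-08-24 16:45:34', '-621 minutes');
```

621 minutes = 10h 21m; -621 minutes from 2038-08-24 16:45:34 is 2038-08-24 06:24:34.

2038-08-24 06:24:34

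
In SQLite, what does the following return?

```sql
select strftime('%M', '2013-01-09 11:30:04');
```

30

`%M` extracts the 2-digit minute: 30.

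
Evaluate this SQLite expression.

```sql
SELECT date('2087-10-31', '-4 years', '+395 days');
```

Adding -4 years to 2087-10-31 gives 2083-10-31.
Applying '+395 days' to 2083-10-31: counting 395 days forward gives 2084-11-29.

2084-11-29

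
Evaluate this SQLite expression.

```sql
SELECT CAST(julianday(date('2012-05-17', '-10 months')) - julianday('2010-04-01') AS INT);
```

Adding -10 months to 2012-05-17 gives 2011-07-17.
29 days remain in April 2010 after the 1st (30 − 1).
Full months from May 2010 through June 2011 contribute their day counts.
Then 17 days into July 2011.
Total: 29 + 31 + 30 + 31 + 31 + 30 + 31 + 30 + 31 + 31 + 28 + 31 + 30 + 31 + 30 + 17 = 472.

472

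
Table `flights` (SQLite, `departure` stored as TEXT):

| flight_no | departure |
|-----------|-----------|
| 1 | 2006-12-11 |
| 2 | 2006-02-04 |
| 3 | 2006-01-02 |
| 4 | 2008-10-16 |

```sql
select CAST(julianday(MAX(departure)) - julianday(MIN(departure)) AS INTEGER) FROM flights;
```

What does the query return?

1018

MIN = 2006-01-02, MAX = 2008-10-16.
29 days remain in January 2006 after the 2nd (31 − 2).
Full months from February 2006 through September 2008 contribute their day counts.
Then 16 days into October 2008.
Total: 29 + 28 + 31 + 30 + 31 + 30 + 31 + 31 + 30 + 31 + 30 + 31 + 31 + 28 + 31 + 30 + 31 + 30 + 31 + 31 + 30 + 31 + 30 + 31 + 31 + 29 + 31 + 30 + 31 + 30 + 31 + 31 + 30 + 16 = 1018.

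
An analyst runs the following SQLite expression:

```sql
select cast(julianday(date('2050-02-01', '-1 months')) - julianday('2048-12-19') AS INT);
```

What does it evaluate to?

378

Adding -1 month to 2050-02-01 gives 2050-01-01.
12 days remain in December 2048 after the 19th (31 − 19).
Full months from January 2049 through December 2049 contribute their day counts.
Then 1 day into January 2050.
Total: 12 + 31 + 28 + 31 + 30 + 31 + 30 + 31 + 31 + 30 + 31 + 30 + 31 + 1 = 378.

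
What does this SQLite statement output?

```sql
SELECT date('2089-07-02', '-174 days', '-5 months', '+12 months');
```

2089-08-09

Applying '-174 days' to 2089-07-02: counting 174 days back gives 2089-01-09.
Adding -5 months to 2089-01-09 gives 2088-08-09.
Adding +12 months to 2088-08-09 gives 2089-08-09.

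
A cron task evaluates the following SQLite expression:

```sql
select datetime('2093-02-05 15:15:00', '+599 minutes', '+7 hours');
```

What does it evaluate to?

599 minutes = 9h 59m; +599 minutes from 2093-02-05 15:15:00 is 2093-02-06 01:14:00 (crosses midnight).
+7 hours from 2093-02-06 01:14:00 is 2093-02-06 08:14:00.

2093-02-06 08:14:00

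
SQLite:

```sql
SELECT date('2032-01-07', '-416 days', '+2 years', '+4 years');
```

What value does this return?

Applying '-416 days' to 2032-01-07: counting 416 days back gives 2030-11-17.
Adding +2 years to 2030-11-17 gives 2032-11-17.
Adding +4 years to 2032-11-17 gives 2036-11-17.

2036-11-17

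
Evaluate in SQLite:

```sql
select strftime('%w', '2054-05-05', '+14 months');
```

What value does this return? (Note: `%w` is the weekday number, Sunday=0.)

First apply '+14 months': 2054-05-05 → 2055-07-05.
2055-07-05 is a Monday; with Sunday=0 that is 1.

1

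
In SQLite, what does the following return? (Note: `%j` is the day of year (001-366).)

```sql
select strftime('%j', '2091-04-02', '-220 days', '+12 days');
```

249

First apply '-220 days', '+12 days': 2091-04-02 → 2090-09-06.
Day-of-year for 2090-09-06: days since 2090-01-01 inclusive = 249, zero-padded to 249.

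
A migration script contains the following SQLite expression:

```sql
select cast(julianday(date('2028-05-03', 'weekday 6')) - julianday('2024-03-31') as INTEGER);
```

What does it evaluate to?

`weekday 6` advances to the next Saturday; 2028-05-03 is a Wednesday, so it moves forward to 2028-05-06.
0 days remain in March 2024 after the 31st (31 − 31).
Full months from April 2024 through April 2028 contribute their day counts.
Then 6 days into May 2028.
Total: 0 + 30 + 31 + 30 + 31 + 31 + 30 + 31 + 30 + 31 + 31 + 28 + 31 + 30 + 31 + 30 + 31 + 31 + 30 + 31 + 30 + 31 + 31 + 28 + 31 + 30 + 31 + 30 + 31 + 31 + 30 + 31 + 30 + 31 + 31 + 28 + 31 + 30 + 31 + 30 + 31 + 31 + 30 + 31 + 30 + 31 + 31 + 29 + 31 + 30 + 6 = 1497.

1497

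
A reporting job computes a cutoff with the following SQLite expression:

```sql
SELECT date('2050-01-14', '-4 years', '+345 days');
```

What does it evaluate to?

2046-12-25

Adding -4 years to 2050-01-14 gives 2046-01-14.
Applying '+345 days' to 2046-01-14: counting 345 days forward gives 2046-12-25.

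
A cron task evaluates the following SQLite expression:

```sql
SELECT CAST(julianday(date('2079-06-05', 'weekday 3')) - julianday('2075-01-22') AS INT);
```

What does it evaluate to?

1597

`weekday 3` advances to the next Wednesday; 2079-06-05 is a Monday, so it moves forward to 2079-06-07.
9 days remain in January 2075 after the 22nd (31 − 22).
Full months from February 2075 through May 2079 contribute their day counts.
Then 7 days into June 2079.
Total: 9 + 28 + 31 + 30 + 31 + 30 + 31 + 31 + 30 + 31 + 30 + 31 + 31 + 29 + 31 + 30 + 31 + 30 + 31 + 31 + 30 + 31 + 30 + 31 + 31 + 28 + 31 + 30 + 31 + 30 + 31 + 31 + 30 + 31 + 30 + 31 + 31 + 28 + 31 + 30 + 31 + 30 + 31 + 31 + 30 + 31 + 30 + 31 + 31 + 28 + 31 + 30 + 31 + 7 = 1597.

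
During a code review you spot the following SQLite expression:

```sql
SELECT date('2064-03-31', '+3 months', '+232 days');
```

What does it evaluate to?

2065-02-18

Adding +3 months to 2064-03-31 targets 2064-06-31. June 2064 has only 30 days, so SQLite normalizes the 1-day overflow forward to 2064-07-01.
Applying '+232 days' to 2064-07-01: counting 232 days forward gives 2065-02-18.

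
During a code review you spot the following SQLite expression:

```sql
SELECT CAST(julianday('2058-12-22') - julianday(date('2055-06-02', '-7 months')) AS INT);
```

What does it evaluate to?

Adding -7 months to 2055-06-02 gives 2054-11-02.
28 days remain in November 2054 after the 2nd (30 − 2).
Full months from December 2054 through November 2058 contribute their day counts.
Then 22 days into December 2058.
Total: 28 + 31 + 31 + 28 + 31 + 30 + 31 + 30 + 31 + 31 + 30 + 31 + 30 + 31 + 31 + 29 + 31 + 30 + 31 + 30 + 31 + 31 + 30 + 31 + 30 + 31 + 31 + 28 + 31 + 30 + 31 + 30 + 31 + 31 + 30 + 31 + 30 + 31 + 31 + 28 + 31 + 30 + 31 + 30 + 31 + 31 + 30 + 31 + 30 + 22 = 1511.

1511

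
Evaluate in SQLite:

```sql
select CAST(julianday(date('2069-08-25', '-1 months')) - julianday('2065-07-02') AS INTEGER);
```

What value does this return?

1484

Adding -1 month to 2069-08-25 gives 2069-07-25.
29 days remain in July 2065 after the 2nd (31 − 2).
Full months from August 2065 through June 2069 contribute their day counts.
Then 25 days into July 2069.
Total: 29 + 31 + 30 + 31 + 30 + 31 + 31 + 28 + 31 + 30 + 31 + 30 + 31 + 31 + 30 + 31 + 30 + 31 + 31 + 28 + 31 + 30 + 31 + 30 + 31 + 31 + 30 + 31 + 30 + 31 + 31 + 29 + 31 + 30 + 31 + 30 + 31 + 31 + 30 + 31 + 30 + 31 + 31 + 28 + 31 + 30 + 31 + 30 + 25 = 1484.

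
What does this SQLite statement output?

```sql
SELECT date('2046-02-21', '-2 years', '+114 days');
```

Adding -2 years to 2046-02-21 gives 2044-02-21.
Applying '+114 days' to 2044-02-21: counting 114 days forward gives 2044-06-14.

2044-06-14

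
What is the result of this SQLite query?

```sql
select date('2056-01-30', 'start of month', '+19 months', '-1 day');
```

`start of month` rewinds 2056-01-30 to 2056-01-01.
Adding +19 months to 2056-01-01 gives 2057-08-01.
Going back 1 day from 2057-08-01 reaches 2057-07-31 (last day of July, 31 days).

2057-07-31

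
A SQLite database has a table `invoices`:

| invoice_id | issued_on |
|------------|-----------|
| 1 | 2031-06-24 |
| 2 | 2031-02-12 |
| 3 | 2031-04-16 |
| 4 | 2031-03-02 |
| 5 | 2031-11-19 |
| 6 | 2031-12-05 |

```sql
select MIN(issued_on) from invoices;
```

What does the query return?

MIN over {2031-02-12, 2031-03-02, 2031-04-16, 2031-06-24, 2031-11-19, 2031-12-05}.

2031-02-12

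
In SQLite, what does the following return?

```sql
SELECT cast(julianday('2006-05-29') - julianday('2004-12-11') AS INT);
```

20 days remain in December 2004 after the 11th (31 − 11).
Full months from January 2005 through April 2006 contribute their day counts.
Then 29 days into May 2006.
Total: 20 + 31 + 28 + 31 + 30 + 31 + 30 + 31 + 31 + 30 + 31 + 30 + 31 + 31 + 28 + 31 + 30 + 29 = 534.

534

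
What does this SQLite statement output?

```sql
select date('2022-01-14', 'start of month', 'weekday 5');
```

2022-01-07

`start of month` rewinds 2022-01-14 to 2022-01-01.
`weekday 5` advances to the next Friday; 2022-01-01 is a Saturday, so it moves forward to 2022-01-07.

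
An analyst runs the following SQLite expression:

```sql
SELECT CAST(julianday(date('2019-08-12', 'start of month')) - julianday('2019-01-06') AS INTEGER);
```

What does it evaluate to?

207

`start of month` rewinds 2019-08-12 to 2019-08-01.
25 days remain in January 2019 after the 6th (31 − 6).
Full months from February 2019 through July 2019 contribute their day counts.
Then 1 day into August 2019.
Total: 25 + 28 + 31 + 30 + 31 + 30 + 31 + 1 = 207.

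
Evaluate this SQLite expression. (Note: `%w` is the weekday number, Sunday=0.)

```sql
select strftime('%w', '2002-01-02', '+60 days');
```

0

First apply '+60 days': 2002-01-02 → 2002-03-03.
2002-03-03 is a Sunday; with Sunday=0 that is 0.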